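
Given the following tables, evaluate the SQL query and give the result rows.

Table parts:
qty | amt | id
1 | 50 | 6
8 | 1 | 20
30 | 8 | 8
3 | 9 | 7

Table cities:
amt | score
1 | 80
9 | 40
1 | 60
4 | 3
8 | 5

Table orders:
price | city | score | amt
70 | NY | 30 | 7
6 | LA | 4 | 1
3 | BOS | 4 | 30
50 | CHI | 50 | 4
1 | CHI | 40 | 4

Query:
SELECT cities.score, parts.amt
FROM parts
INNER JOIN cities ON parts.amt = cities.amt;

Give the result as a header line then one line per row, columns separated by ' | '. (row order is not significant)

== RESULT ==
cities.score | parts.amt
80 | 1
60 | 1
5 | 8
40 | 9

Derivation:
After JOIN cities (4 rows):
parts.qty | parts.amt | parts.id | cities.amt | cities.score
8 | 1 | 20 | 1 | 80
8 | 1 | 20 | 1 | 60
30 | 8 | 8 | 8 | 5
3 | 9 | 7 | 9 | 40
After SELECT (4 rows):
cities.score | parts.amt
80 | 1
60 | 1
5 | 8
40 | 9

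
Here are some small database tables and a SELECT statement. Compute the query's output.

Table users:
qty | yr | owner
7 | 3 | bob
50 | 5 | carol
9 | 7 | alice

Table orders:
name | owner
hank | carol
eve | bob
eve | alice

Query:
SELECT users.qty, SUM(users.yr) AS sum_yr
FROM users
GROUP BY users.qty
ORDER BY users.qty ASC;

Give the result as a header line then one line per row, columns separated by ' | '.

== RESULT ==
users.qty | sum_yr
7 | 3
9 | 7
50 | 5

Derivation:
After GROUP BY (3 rows):
users.qty | sum_yr
7 | 3
50 | 5
9 | 7
After ORDER BY (3 rows):
users.qty | sum_yr
7 | 3
9 | 7
50 | 5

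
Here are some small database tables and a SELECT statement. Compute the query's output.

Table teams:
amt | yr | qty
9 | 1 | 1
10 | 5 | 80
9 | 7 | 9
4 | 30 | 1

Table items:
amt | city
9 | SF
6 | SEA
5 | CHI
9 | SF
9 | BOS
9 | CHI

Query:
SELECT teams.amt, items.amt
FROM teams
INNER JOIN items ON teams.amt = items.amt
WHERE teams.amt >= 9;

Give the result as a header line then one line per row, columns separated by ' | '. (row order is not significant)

== RESULT ==
teams.amt | items.amt
9 | 9
9 | 9
9 | 9
9 | 9
9 | 9
9 | 9
9 | 9
9 | 9

Derivation:
After JOIN items (8 rows):
teams.amt | teams.yr | teams.qty | items.amt | items.city
9 | 1 | 1 | 9 | SF
9 | 1 | 1 | 9 | SF
9 | 1 | 1 | 9 | BOS
9 | 1 | 1 | 9 | CHI
9 | 7 | 9 | 9 | SF
9 | 7 | 9 | 9 | SF
9 | 7 | 9 | 9 | BOS
9 | 7 | 9 | 9 | CHI
After WHERE (8 rows):
teams.amt | teams.yr | teams.qty | items.amt | items.city
9 | 1 | 1 | 9 | SF
9 | 1 | 1 | 9 | SF
9 | 1 | 1 | 9 | BOS
9 | 1 | 1 | 9 | CHI
9 | 7 | 9 | 9 | SF
9 | 7 | 9 | 9 | SF
9 | 7 | 9 | 9 | BOS
9 | 7 | 9 | 9 | CHI
After SELECT (8 rows):
teams.amt | items.amt
9 | 9
9 | 9
9 | 9
9 | 9
9 | 9
9 | 9
9 | 9
9 | 9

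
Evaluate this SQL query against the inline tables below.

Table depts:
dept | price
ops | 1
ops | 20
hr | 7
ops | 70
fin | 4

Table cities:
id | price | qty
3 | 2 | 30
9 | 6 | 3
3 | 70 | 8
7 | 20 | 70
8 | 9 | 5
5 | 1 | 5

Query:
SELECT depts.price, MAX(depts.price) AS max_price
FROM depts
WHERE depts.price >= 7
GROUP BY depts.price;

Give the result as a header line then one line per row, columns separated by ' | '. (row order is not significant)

After WHERE (3 rows):
depts.dept | depts.price
ops | 20
hr | 7
ops | 70
After GROUP BY (3 rows):
depts.price | max_price
20 | 20
7 | 7
70 | 70

== RESULT ==
depts.price | max_price
20 | 20
7 | 7
70 | 70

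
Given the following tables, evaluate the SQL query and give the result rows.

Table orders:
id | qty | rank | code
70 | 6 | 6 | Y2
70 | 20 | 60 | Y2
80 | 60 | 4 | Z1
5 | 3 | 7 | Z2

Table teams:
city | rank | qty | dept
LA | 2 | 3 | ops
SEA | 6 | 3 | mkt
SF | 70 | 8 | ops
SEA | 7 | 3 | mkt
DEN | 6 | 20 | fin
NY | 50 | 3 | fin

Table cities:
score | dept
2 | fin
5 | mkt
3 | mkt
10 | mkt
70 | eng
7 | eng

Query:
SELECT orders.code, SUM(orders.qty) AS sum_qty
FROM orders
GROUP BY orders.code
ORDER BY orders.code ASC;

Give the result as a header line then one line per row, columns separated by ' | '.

== RESULT ==
orders.code | sum_qty
Y2 | 26
Z1 | 60
Z2 | 3

Derivation:
After GROUP BY (3 rows):
orders.code | sum_qty
Y2 | 26
Z1 | 60
Z2 | 3
After ORDER BY (3 rows):
orders.code | sum_qty
Y2 | 26
Z1 | 60
Z2 | 3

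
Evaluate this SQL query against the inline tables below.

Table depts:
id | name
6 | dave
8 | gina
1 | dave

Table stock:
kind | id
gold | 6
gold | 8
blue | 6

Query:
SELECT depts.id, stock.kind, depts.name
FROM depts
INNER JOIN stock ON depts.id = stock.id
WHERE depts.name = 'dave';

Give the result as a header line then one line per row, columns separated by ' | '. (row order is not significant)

== RESULT ==
depts.id | stock.kind | depts.name
6 | gold | dave
6 | blue | dave

Derivation:
After JOIN stock (3 rows):
depts.id | depts.name | stock.kind | stock.id
6 | dave | gold | 6
6 | dave | blue | 6
8 | gina | gold | 8
After WHERE (2 rows):
depts.id | depts.name | stock.kind | stock.id
6 | dave | gold | 6
6 | dave | blue | 6
After SELECT (2 rows):
depts.id | stock.kind | depts.name
6 | gold | dave
6 | blue | dave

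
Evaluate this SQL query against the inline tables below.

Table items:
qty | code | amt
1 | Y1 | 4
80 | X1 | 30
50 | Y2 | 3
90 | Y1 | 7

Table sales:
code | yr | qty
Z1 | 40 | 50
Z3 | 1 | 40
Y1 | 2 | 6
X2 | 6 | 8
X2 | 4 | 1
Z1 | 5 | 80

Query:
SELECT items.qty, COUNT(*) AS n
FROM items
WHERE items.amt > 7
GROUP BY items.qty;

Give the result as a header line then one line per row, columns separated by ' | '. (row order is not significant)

== RESULT ==
items.qty | n
80 | 1

Derivation:
After WHERE (1 rows):
items.qty | items.code | items.amt
80 | X1 | 30
After GROUP BY (1 rows):
items.qty | n
80 | 1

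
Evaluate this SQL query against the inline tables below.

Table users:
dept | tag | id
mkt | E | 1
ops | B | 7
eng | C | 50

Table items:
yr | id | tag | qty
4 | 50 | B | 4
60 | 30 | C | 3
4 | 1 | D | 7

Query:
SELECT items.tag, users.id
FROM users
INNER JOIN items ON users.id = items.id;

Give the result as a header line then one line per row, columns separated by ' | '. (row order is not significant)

After JOIN items (2 rows):
users.dept | users.tag | users.id | items.yr | items.id | items.tag | items.qty
mkt | E | 1 | 4 | 1 | D | 7
eng | C | 50 | 4 | 50 | B | 4
After SELECT (2 rows):
items.tag | users.id
D | 1
B | 50

== RESULT ==
items.tag | users.id
D | 1
B | 50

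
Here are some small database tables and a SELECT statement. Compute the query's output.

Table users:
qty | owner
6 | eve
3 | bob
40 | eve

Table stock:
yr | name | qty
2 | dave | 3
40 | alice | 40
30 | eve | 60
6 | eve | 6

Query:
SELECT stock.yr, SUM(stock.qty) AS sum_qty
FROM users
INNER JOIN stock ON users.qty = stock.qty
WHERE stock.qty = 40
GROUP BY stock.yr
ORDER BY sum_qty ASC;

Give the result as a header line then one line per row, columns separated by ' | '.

After JOIN stock (3 rows):
users.qty | users.owner | stock.yr | stock.name | stock.qty
6 | eve | 6 | eve | 6
3 | bob | 2 | dave | 3
40 | eve | 40 | alice | 40
After WHERE (1 rows):
users.qty | users.owner | stock.yr | stock.name | stock.qty
40 | eve | 40 | alice | 40
After GROUP BY (1 rows):
stock.yr | sum_qty
40 | 40
After ORDER BY (1 rows):
stock.yr | sum_qty
40 | 40

== RESULT ==
stock.yr | sum_qty
40 | 40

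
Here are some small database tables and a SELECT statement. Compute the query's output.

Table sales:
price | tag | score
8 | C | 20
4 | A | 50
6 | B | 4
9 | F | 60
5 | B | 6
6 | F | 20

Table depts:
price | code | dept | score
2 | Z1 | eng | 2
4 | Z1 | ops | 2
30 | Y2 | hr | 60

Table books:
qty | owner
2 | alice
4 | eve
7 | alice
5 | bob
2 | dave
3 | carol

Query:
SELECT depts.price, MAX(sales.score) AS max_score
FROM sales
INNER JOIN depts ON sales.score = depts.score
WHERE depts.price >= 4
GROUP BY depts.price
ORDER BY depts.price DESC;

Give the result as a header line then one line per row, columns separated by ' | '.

== RESULT ==
depts.price | max_score
30 | 60

Derivation:
After JOIN depts (1 rows):
sales.price | sales.tag | sales.score | depts.price | depts.code | depts.dept | depts.score
9 | F | 60 | 30 | Y2 | hr | 60
After WHERE (1 rows):
sales.price | sales.tag | sales.score | depts.price | depts.code | depts.dept | depts.score
9 | F | 60 | 30 | Y2 | hr | 60
After GROUP BY (1 rows):
depts.price | max_score
30 | 60
After ORDER BY (1 rows):
depts.price | max_score
30 | 60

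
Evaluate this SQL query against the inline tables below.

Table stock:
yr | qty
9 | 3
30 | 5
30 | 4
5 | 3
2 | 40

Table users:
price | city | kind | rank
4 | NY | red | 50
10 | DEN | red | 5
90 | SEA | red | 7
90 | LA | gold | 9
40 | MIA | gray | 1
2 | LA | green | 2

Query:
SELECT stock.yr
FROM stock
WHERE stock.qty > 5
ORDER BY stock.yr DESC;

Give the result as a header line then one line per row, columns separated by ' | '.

== RESULT ==
stock.yr
2

Derivation:
After WHERE (1 rows):
stock.yr | stock.qty
2 | 40
After SELECT (1 rows):
stock.yr
2
After ORDER BY (1 rows):
stock.yr
2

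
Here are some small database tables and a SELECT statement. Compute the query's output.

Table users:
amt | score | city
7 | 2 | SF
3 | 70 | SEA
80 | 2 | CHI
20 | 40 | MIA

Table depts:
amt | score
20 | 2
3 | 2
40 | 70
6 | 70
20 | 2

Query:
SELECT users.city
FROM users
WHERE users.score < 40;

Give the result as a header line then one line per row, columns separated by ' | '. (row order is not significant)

After WHERE (2 rows):
users.amt | users.score | users.city
7 | 2 | SF
80 | 2 | CHI
After SELECT (2 rows):
users.city
SF
CHI

== RESULT ==
users.city
SF
CHI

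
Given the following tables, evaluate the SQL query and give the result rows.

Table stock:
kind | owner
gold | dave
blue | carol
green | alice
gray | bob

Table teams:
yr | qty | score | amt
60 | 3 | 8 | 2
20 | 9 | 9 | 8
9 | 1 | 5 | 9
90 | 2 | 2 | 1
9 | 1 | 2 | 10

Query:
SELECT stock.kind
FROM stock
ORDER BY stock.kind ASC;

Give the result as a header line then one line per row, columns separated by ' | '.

== RESULT ==
stock.kind
blue
gold
gray
green

Derivation:
After SELECT (4 rows):
stock.kind
gold
blue
green
gray
After ORDER BY (4 rows):
stock.kind
blue
gold
gray
green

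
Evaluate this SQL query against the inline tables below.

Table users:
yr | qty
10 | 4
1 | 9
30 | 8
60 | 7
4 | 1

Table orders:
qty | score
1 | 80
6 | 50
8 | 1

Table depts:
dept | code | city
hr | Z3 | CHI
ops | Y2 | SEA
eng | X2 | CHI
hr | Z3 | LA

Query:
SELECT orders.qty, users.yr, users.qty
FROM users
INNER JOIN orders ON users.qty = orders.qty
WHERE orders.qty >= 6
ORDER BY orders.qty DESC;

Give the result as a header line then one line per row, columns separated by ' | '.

== RESULT ==
orders.qty | users.yr | users.qty
8 | 30 | 8

Derivation:
After JOIN orders (2 rows):
users.yr | users.qty | orders.qty | orders.score
30 | 8 | 8 | 1
4 | 1 | 1 | 80
After WHERE (1 rows):
users.yr | users.qty | orders.qty | orders.score
30 | 8 | 8 | 1
After SELECT (1 rows):
orders.qty | users.yr | users.qty
8 | 30 | 8
After ORDER BY (1 rows):
orders.qty | users.yr | users.qty
8 | 30 | 8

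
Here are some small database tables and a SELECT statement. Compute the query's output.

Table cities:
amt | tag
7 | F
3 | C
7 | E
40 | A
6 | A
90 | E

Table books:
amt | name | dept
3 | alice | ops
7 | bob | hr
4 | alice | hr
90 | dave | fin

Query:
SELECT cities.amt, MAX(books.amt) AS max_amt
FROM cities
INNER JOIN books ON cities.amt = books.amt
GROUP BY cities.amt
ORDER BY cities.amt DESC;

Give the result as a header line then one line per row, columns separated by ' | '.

== RESULT ==
cities.amt | max_amt
90 | 90
7 | 7
3 | 3

Derivation:
After JOIN books (4 rows):
cities.amt | cities.tag | books.amt | books.name | books.dept
7 | F | 7 | bob | hr
3 | C | 3 | alice | ops
7 | E | 7 | bob | hr
90 | E | 90 | dave | fin
After GROUP BY (3 rows):
cities.amt | max_amt
7 | 7
3 | 3
90 | 90
After ORDER BY (3 rows):
cities.amt | max_amt
90 | 90
7 | 7
3 | 3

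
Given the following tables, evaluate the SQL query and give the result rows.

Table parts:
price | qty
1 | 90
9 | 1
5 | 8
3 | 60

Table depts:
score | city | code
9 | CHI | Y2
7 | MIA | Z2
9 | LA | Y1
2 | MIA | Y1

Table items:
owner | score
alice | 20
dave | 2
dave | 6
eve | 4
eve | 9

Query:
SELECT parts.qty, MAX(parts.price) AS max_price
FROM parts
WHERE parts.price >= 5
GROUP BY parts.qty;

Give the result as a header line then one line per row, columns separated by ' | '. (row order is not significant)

After WHERE (2 rows):
parts.price | parts.qty
9 | 1
5 | 8
After GROUP BY (2 rows):
parts.qty | max_price
1 | 9
8 | 5

== RESULT ==
parts.qty | max_price
1 | 9
8 | 5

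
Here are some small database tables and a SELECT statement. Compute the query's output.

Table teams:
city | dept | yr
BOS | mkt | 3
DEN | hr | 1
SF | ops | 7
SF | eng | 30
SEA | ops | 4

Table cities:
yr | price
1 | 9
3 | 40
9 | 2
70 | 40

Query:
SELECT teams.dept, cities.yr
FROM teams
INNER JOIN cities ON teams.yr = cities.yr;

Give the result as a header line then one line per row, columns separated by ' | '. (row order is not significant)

After JOIN cities (2 rows):
teams.city | teams.dept | teams.yr | cities.yr | cities.price
BOS | mkt | 3 | 3 | 40
DEN | hr | 1 | 1 | 9
After SELECT (2 rows):
teams.dept | cities.yr
mkt | 3
hr | 1

== RESULT ==
teams.dept | cities.yr
mkt | 3
hr | 1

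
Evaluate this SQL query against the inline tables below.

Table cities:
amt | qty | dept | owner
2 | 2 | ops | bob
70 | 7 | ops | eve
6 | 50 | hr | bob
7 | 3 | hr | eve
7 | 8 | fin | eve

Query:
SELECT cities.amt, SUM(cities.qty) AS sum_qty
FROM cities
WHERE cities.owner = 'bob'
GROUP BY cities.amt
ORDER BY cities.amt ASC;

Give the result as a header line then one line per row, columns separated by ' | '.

After WHERE (2 rows):
cities.amt | cities.qty | cities.dept | cities.owner
2 | 2 | ops | bob
6 | 50 | hr | bob
After GROUP BY (2 rows):
cities.amt | sum_qty
2 | 2
6 | 50
After ORDER BY (2 rows):
cities.amt | sum_qty
2 | 2
6 | 50

== RESULT ==
cities.amt | sum_qty
2 | 2
6 | 50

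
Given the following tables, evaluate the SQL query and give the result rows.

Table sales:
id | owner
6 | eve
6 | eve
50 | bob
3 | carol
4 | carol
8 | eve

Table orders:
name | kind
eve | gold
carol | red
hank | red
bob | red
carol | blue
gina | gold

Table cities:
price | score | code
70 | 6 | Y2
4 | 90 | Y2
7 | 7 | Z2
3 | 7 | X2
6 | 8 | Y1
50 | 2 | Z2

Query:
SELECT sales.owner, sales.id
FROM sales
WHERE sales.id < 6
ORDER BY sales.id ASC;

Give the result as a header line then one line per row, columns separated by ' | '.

After WHERE (2 rows):
sales.id | sales.owner
3 | carol
4 | carol
After SELECT (2 rows):
sales.owner | sales.id
carol | 3
carol | 4
After ORDER BY (2 rows):
sales.owner | sales.id
carol | 3
carol | 4

== RESULT ==
sales.owner | sales.id
carol | 3
carol | 4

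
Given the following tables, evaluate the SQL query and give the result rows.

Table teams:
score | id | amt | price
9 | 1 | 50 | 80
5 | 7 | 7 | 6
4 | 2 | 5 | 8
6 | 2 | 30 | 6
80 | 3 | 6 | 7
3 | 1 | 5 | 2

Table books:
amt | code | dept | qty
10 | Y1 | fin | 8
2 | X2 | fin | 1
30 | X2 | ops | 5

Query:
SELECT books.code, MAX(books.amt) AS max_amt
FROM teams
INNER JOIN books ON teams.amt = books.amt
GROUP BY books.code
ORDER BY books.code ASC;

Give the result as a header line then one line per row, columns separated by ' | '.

After JOIN books (1 rows):
teams.score | teams.id | teams.amt | teams.price | books.amt | books.code | books.dept | books.qty
6 | 2 | 30 | 6 | 30 | X2 | ops | 5
After GROUP BY (1 rows):
books.code | max_amt
X2 | 30
After ORDER BY (1 rows):
books.code | max_amt
X2 | 30

== RESULT ==
books.code | max_amt
X2 | 30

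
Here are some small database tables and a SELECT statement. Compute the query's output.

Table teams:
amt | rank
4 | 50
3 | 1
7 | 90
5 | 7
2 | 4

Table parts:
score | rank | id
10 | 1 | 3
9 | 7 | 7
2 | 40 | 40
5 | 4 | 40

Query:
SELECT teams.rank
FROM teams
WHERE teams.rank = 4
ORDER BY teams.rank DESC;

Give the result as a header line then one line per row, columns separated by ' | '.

After WHERE (1 rows):
teams.amt | teams.rank
2 | 4
After SELECT (1 rows):
teams.rank
4
After ORDER BY (1 rows):
teams.rank
4

== RESULT ==
teams.rank
4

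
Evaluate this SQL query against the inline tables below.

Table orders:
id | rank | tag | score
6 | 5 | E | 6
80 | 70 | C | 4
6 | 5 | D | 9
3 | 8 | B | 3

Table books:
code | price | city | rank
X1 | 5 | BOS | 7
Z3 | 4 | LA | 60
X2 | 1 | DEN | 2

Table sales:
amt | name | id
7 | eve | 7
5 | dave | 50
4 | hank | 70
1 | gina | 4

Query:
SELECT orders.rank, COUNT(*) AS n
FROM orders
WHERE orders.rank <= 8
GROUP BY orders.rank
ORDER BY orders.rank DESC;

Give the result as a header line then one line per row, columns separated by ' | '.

After WHERE (3 rows):
orders.id | orders.rank | orders.tag | orders.score
6 | 5 | E | 6
6 | 5 | D | 9
3 | 8 | B | 3
After GROUP BY (2 rows):
orders.rank | n
5 | 2
8 | 1
After ORDER BY (2 rows):
orders.rank | n
8 | 1
5 | 2

== RESULT ==
orders.rank | n
8 | 1
5 | 2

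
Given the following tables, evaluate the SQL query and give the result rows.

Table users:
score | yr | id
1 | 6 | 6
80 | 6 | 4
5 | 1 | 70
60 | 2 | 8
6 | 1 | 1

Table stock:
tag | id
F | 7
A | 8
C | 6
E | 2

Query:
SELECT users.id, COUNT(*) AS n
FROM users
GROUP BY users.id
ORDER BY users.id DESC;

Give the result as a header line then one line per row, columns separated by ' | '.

After GROUP BY (5 rows):
users.id | n
6 | 1
4 | 1
70 | 1
8 | 1
1 | 1
After ORDER BY (5 rows):
users.id | n
70 | 1
8 | 1
6 | 1
4 | 1
1 | 1

== RESULT ==
users.id | n
70 | 1
8 | 1
6 | 1
4 | 1
1 | 1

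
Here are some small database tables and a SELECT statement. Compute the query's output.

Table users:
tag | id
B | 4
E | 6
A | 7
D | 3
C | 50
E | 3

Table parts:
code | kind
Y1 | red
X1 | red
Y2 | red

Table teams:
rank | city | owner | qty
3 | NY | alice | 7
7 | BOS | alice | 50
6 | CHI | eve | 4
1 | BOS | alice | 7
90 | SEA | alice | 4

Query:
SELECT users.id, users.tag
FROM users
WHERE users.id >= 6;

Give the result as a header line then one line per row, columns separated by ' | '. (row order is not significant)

== RESULT ==
users.id | users.tag
6 | E
7 | A
50 | C

Derivation:
After WHERE (3 rows):
users.tag | users.id
E | 6
A | 7
C | 50
After SELECT (3 rows):
users.id | users.tag
6 | E
7 | A
50 | C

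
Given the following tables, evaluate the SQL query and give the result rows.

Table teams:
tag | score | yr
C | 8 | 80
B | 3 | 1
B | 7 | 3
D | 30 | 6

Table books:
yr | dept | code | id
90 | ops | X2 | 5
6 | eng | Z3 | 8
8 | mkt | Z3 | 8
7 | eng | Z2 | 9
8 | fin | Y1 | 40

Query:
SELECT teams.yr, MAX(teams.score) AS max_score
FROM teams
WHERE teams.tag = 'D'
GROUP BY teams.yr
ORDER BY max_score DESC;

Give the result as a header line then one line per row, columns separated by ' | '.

After WHERE (1 rows):
teams.tag | teams.score | teams.yr
D | 30 | 6
After GROUP BY (1 rows):
teams.yr | max_score
6 | 30
After ORDER BY (1 rows):
teams.yr | max_score
6 | 30

== RESULT ==
teams.yr | max_score
6 | 30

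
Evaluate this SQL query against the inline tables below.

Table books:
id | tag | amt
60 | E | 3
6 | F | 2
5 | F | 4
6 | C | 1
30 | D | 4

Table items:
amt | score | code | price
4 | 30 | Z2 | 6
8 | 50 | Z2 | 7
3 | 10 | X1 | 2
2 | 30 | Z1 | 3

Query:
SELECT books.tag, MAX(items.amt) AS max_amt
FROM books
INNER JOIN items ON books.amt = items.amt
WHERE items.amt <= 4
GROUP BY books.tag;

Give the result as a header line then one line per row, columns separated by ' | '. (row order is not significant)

After JOIN items (4 rows):
books.id | books.tag | books.amt | items.amt | items.score | items.code | items.price
60 | E | 3 | 3 | 10 | X1 | 2
6 | F | 2 | 2 | 30 | Z1 | 3
5 | F | 4 | 4 | 30 | Z2 | 6
30 | D | 4 | 4 | 30 | Z2 | 6
After WHERE (4 rows):
books.id | books.tag | books.amt | items.amt | items.score | items.code | items.price
60 | E | 3 | 3 | 10 | X1 | 2
6 | F | 2 | 2 | 30 | Z1 | 3
5 | F | 4 | 4 | 30 | Z2 | 6
30 | D | 4 | 4 | 30 | Z2 | 6
After GROUP BY (3 rows):
books.tag | max_amt
E | 3
F | 4
D | 4

== RESULT ==
books.tag | max_amt
E | 3
F | 4
D | 4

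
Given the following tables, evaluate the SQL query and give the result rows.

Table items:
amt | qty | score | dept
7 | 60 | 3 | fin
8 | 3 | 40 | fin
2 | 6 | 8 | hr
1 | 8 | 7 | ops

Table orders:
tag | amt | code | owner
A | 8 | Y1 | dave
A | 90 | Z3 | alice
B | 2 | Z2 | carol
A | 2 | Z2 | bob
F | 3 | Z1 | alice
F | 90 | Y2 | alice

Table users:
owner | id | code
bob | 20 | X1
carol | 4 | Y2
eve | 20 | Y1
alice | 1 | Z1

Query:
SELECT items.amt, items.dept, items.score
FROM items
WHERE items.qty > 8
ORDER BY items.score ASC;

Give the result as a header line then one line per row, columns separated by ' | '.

== RESULT ==
items.amt | items.dept | items.score
7 | fin | 3

Derivation:
After WHERE (1 rows):
items.amt | items.qty | items.score | items.dept
7 | 60 | 3 | fin
After SELECT (1 rows):
items.amt | items.dept | items.score
7 | fin | 3
After ORDER BY (1 rows):
items.amt | items.dept | items.score
7 | fin | 3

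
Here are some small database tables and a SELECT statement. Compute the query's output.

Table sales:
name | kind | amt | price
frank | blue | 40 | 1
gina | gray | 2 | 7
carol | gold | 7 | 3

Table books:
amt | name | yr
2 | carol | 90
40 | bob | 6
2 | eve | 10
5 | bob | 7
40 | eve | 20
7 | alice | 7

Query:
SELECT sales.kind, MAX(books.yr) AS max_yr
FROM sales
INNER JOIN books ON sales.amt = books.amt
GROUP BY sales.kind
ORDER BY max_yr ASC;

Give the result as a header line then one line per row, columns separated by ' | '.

After JOIN books (5 rows):
sales.name | sales.kind | sales.amt | sales.price | books.amt | books.name | books.yr
frank | blue | 40 | 1 | 40 | bob | 6
frank | blue | 40 | 1 | 40 | eve | 20
gina | gray | 2 | 7 | 2 | carol | 90
gina | gray | 2 | 7 | 2 | eve | 10
carol | gold | 7 | 3 | 7 | alice | 7
After GROUP BY (3 rows):
sales.kind | max_yr
blue | 20
gray | 90
gold | 7
After ORDER BY (3 rows):
sales.kind | max_yr
gold | 7
blue | 20
gray | 90

== RESULT ==
sales.kind | max_yr
gold | 7
blue | 20
gray | 90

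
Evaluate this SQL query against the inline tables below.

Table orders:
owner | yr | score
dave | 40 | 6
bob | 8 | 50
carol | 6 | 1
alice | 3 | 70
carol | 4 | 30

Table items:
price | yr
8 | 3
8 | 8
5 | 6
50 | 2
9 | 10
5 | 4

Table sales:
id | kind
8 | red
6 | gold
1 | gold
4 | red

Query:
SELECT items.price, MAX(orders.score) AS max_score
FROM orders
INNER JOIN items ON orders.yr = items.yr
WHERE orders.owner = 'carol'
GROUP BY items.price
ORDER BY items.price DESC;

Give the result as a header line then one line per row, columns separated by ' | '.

After JOIN items (4 rows):
orders.owner | orders.yr | orders.score | items.price | items.yr
bob | 8 | 50 | 8 | 8
carol | 6 | 1 | 5 | 6
alice | 3 | 70 | 8 | 3
carol | 4 | 30 | 5 | 4
After WHERE (2 rows):
orders.owner | orders.yr | orders.score | items.price | items.yr
carol | 6 | 1 | 5 | 6
carol | 4 | 30 | 5 | 4
After GROUP BY (1 rows):
items.price | max_score
5 | 30
After ORDER BY (1 rows):
items.price | max_score
5 | 30

== RESULT ==
items.price | max_score
5 | 30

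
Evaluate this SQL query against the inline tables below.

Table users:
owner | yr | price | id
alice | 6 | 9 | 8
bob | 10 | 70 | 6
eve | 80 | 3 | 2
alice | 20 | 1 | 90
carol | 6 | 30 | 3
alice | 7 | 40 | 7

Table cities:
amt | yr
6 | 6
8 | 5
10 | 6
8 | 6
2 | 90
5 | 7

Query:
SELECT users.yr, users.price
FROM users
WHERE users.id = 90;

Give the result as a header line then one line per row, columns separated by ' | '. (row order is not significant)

== RESULT ==
users.yr | users.price
20 | 1

Derivation:
After WHERE (1 rows):
users.owner | users.yr | users.price | users.id
alice | 20 | 1 | 90
After SELECT (1 rows):
users.yr | users.price
20 | 1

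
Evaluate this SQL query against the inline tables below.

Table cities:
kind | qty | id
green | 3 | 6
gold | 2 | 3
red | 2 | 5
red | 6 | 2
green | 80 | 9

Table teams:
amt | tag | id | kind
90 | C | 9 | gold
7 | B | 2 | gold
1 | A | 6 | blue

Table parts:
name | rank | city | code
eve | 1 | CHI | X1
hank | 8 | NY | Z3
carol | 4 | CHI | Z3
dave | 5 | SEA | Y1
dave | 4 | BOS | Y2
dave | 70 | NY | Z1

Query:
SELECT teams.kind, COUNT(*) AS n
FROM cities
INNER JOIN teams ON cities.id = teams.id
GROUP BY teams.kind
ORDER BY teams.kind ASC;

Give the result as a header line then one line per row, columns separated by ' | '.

After JOIN teams (3 rows):
cities.kind | cities.qty | cities.id | teams.amt | teams.tag | teams.id | teams.kind
green | 3 | 6 | 1 | A | 6 | blue
red | 6 | 2 | 7 | B | 2 | gold
green | 80 | 9 | 90 | C | 9 | gold
After GROUP BY (2 rows):
teams.kind | n
blue | 1
gold | 2
After ORDER BY (2 rows):
teams.kind | n
blue | 1
gold | 2

== RESULT ==
teams.kind | n
blue | 1
gold | 2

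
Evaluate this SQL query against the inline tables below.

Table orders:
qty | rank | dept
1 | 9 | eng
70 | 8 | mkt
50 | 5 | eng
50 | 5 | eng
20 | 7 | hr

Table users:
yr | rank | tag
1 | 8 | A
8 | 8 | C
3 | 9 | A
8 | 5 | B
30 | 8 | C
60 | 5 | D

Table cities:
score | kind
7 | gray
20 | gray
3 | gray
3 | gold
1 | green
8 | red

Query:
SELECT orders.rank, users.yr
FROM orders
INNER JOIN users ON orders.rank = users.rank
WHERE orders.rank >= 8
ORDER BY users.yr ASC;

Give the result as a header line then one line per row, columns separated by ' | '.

== RESULT ==
orders.rank | users.yr
8 | 1
9 | 3
8 | 8
8 | 30

Derivation:
After JOIN users (8 rows):
orders.qty | orders.rank | orders.dept | users.yr | users.rank | users.tag
1 | 9 | eng | 3 | 9 | A
70 | 8 | mkt | 1 | 8 | A
70 | 8 | mkt | 8 | 8 | C
70 | 8 | mkt | 30 | 8 | C
50 | 5 | eng | 8 | 5 | B
50 | 5 | eng | 60 | 5 | D
50 | 5 | eng | 8 | 5 | B
50 | 5 | eng | 60 | 5 | D
After WHERE (4 rows):
orders.qty | orders.rank | orders.dept | users.yr | users.rank | users.tag
1 | 9 | eng | 3 | 9 | A
70 | 8 | mkt | 1 | 8 | A
70 | 8 | mkt | 8 | 8 | C
70 | 8 | mkt | 30 | 8 | C
After SELECT (4 rows):
orders.rank | users.yr
9 | 3
8 | 1
8 | 8
8 | 30
After ORDER BY (4 rows):
orders.rank | users.yr
8 | 1
9 | 3
8 | 8
8 | 30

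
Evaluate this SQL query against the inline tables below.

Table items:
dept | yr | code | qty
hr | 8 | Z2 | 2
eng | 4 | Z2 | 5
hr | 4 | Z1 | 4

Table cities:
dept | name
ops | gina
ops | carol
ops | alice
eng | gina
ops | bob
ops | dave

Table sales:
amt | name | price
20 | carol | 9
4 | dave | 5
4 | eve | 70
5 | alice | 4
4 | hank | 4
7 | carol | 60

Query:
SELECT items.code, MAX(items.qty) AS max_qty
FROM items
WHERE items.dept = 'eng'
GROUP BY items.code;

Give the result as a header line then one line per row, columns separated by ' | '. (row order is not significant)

== RESULT ==
items.code | max_qty
Z2 | 5

Derivation:
After WHERE (1 rows):
items.dept | items.yr | items.code | items.qty
eng | 4 | Z2 | 5
After GROUP BY (1 rows):
items.code | max_qty
Z2 | 5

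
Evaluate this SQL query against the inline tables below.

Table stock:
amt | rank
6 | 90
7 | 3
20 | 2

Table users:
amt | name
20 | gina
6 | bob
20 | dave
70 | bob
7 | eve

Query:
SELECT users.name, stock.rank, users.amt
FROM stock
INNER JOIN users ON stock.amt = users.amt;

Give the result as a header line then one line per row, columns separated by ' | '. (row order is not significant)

After JOIN users (4 rows):
stock.amt | stock.rank | users.amt | users.name
6 | 90 | 6 | bob
7 | 3 | 7 | eve
20 | 2 | 20 | gina
20 | 2 | 20 | dave
After SELECT (4 rows):
users.name | stock.rank | users.amt
bob | 90 | 6
eve | 3 | 7
gina | 2 | 20
dave | 2 | 20

== RESULT ==
users.name | stock.rank | users.amt
bob | 90 | 6
eve | 3 | 7
gina | 2 | 20
dave | 2 | 20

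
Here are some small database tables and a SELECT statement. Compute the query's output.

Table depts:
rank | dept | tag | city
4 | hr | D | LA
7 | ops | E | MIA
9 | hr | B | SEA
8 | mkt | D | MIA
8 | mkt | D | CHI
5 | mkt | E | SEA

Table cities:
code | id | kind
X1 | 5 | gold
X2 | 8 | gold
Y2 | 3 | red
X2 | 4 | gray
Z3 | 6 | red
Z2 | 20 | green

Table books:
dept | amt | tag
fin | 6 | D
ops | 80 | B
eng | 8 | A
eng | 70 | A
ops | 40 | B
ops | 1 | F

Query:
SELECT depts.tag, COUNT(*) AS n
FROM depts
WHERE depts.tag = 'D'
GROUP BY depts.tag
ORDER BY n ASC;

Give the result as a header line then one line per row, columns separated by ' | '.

After WHERE (3 rows):
depts.rank | depts.dept | depts.tag | depts.city
4 | hr | D | LA
8 | mkt | D | MIA
8 | mkt | D | CHI
After GROUP BY (1 rows):
depts.tag | n
D | 3
After ORDER BY (1 rows):
depts.tag | n
D | 3

== RESULT ==
depts.tag | n
D | 3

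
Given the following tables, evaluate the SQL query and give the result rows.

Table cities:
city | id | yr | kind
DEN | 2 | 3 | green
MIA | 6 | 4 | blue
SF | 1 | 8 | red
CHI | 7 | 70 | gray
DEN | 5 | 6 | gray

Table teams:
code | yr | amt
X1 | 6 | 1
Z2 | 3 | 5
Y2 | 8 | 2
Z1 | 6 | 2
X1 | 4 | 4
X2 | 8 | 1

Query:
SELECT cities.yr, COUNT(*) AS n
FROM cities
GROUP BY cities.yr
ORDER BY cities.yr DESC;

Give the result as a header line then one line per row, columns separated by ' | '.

After GROUP BY (5 rows):
cities.yr | n
3 | 1
4 | 1
8 | 1
70 | 1
6 | 1
After ORDER BY (5 rows):
cities.yr | n
70 | 1
8 | 1
6 | 1
4 | 1
3 | 1

== RESULT ==
cities.yr | n
70 | 1
8 | 1
6 | 1
4 | 1
3 | 1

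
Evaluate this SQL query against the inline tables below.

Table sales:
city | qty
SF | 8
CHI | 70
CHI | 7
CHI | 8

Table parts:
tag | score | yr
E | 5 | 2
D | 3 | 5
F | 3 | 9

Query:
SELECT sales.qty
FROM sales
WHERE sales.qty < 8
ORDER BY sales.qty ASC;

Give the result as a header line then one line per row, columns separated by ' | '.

== RESULT ==
sales.qty
7

Derivation:
After WHERE (1 rows):
sales.city | sales.qty
CHI | 7
After SELECT (1 rows):
sales.qty
7
After ORDER BY (1 rows):
sales.qty
7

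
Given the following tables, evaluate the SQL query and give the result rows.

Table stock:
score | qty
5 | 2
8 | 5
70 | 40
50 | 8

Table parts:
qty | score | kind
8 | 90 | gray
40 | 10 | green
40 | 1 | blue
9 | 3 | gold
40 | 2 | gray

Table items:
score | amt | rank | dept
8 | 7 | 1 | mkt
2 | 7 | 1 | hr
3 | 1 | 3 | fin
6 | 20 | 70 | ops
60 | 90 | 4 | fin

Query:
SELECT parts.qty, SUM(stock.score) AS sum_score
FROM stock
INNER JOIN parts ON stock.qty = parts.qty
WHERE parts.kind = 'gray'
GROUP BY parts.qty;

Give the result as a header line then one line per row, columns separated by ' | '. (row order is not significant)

== RESULT ==
parts.qty | sum_score
40 | 70
8 | 50

Derivation:
After JOIN parts (4 rows):
stock.score | stock.qty | parts.qty | parts.score | parts.kind
70 | 40 | 40 | 10 | green
70 | 40 | 40 | 1 | blue
70 | 40 | 40 | 2 | gray
50 | 8 | 8 | 90 | gray
After WHERE (2 rows):
stock.score | stock.qty | parts.qty | parts.score | parts.kind
70 | 40 | 40 | 2 | gray
50 | 8 | 8 | 90 | gray
After GROUP BY (2 rows):
parts.qty | sum_score
40 | 70
8 | 50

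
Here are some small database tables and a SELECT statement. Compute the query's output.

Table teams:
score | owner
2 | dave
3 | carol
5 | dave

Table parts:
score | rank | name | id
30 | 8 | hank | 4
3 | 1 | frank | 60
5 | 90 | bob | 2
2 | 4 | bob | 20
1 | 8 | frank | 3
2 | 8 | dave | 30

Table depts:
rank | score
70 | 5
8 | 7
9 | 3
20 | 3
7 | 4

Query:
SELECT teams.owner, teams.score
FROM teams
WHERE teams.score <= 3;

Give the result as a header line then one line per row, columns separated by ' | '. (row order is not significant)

== RESULT ==
teams.owner | teams.score
dave | 2
carol | 3

Derivation:
After WHERE (2 rows):
teams.score | teams.owner
2 | dave
3 | carol
After SELECT (2 rows):
teams.owner | teams.score
dave | 2
carol | 3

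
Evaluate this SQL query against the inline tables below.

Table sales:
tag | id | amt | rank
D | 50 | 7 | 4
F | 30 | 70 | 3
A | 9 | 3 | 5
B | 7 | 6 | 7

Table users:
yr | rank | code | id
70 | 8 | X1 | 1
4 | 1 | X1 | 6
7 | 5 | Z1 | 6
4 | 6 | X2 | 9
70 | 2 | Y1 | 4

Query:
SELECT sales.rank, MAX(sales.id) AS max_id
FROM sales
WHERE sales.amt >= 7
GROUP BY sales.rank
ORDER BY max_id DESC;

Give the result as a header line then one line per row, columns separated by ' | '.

== RESULT ==
sales.rank | max_id
4 | 50
3 | 30

Derivation:
After WHERE (2 rows):
sales.tag | sales.id | sales.amt | sales.rank
D | 50 | 7 | 4
F | 30 | 70 | 3
After GROUP BY (2 rows):
sales.rank | max_id
4 | 50
3 | 30
After ORDER BY (2 rows):
sales.rank | max_id
4 | 50
3 | 30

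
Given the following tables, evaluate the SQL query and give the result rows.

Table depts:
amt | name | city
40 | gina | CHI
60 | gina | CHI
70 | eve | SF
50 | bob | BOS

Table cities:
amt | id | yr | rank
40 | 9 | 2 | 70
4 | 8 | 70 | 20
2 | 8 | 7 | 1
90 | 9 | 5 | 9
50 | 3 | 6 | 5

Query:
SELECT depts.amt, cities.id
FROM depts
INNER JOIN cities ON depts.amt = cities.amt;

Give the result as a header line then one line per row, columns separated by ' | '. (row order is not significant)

After JOIN cities (2 rows):
depts.amt | depts.name | depts.city | cities.amt | cities.id | cities.yr | cities.rank
40 | gina | CHI | 40 | 9 | 2 | 70
50 | bob | BOS | 50 | 3 | 6 | 5
After SELECT (2 rows):
depts.amt | cities.id
40 | 9
50 | 3

== RESULT ==
depts.amt | cities.id
40 | 9
50 | 3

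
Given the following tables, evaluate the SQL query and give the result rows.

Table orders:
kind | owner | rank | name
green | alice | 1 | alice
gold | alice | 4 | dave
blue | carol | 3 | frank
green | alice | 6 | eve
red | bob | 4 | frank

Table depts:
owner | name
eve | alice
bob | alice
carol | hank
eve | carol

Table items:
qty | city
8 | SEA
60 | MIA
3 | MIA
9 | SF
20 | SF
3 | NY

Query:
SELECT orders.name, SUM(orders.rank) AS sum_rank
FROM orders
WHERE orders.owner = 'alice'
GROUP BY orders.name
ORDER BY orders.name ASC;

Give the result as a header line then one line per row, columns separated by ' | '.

After WHERE (3 rows):
orders.kind | orders.owner | orders.rank | orders.name
green | alice | 1 | alice
gold | alice | 4 | dave
green | alice | 6 | eve
After GROUP BY (3 rows):
orders.name | sum_rank
alice | 1
dave | 4
eve | 6
After ORDER BY (3 rows):
orders.name | sum_rank
alice | 1
dave | 4
eve | 6

== RESULT ==
orders.name | sum_rank
alice | 1
dave | 4
eve | 6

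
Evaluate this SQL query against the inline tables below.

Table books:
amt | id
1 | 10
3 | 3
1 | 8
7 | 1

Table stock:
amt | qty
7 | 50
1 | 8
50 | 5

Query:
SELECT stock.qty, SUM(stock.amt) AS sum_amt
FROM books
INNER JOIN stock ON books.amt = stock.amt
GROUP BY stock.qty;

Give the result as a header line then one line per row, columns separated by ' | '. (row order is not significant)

After JOIN stock (3 rows):
books.amt | books.id | stock.amt | stock.qty
1 | 10 | 1 | 8
1 | 8 | 1 | 8
7 | 1 | 7 | 50
After GROUP BY (2 rows):
stock.qty | sum_amt
8 | 2
50 | 7

== RESULT ==
stock.qty | sum_amt
8 | 2
50 | 7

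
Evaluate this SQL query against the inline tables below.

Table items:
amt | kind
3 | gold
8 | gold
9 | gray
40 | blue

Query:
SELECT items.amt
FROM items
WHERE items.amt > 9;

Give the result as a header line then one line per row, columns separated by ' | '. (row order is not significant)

== RESULT ==
items.amt
40

Derivation:
After WHERE (1 rows):
items.amt | items.kind
40 | blue
After SELECT (1 rows):
items.amt
40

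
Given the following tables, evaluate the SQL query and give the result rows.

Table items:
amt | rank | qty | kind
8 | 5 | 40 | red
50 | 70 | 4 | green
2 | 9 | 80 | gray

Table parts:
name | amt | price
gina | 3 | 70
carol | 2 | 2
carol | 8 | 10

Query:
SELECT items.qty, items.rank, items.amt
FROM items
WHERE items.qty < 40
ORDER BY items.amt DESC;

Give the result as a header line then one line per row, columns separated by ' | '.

After WHERE (1 rows):
items.amt | items.rank | items.qty | items.kind
50 | 70 | 4 | green
After SELECT (1 rows):
items.qty | items.rank | items.amt
4 | 70 | 50
After ORDER BY (1 rows):
items.qty | items.rank | items.amt
4 | 70 | 50

== RESULT ==
items.qty | items.rank | items.amt
4 | 70 | 50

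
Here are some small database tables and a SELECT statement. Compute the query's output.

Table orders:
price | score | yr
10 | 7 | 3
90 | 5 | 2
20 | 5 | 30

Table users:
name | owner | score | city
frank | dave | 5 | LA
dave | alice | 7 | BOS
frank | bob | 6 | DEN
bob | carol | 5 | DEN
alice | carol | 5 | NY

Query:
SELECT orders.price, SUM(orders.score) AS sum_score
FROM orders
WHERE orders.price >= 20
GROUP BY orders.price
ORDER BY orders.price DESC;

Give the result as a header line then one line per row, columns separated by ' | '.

After WHERE (2 rows):
orders.price | orders.score | orders.yr
90 | 5 | 2
20 | 5 | 30
After GROUP BY (2 rows):
orders.price | sum_score
90 | 5
20 | 5
After ORDER BY (2 rows):
orders.price | sum_score
90 | 5
20 | 5

== RESULT ==
orders.price | sum_score
90 | 5
20 | 5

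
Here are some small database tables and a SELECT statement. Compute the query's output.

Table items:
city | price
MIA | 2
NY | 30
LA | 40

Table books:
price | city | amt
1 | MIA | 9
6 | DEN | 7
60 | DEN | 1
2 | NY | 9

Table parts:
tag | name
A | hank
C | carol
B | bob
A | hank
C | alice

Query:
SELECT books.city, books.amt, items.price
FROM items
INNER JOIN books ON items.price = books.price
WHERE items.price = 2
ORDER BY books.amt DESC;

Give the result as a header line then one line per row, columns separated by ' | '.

== RESULT ==
books.city | books.amt | items.price
NY | 9 | 2

Derivation:
After JOIN books (1 rows):
items.city | items.price | books.price | books.city | books.amt
MIA | 2 | 2 | NY | 9
After WHERE (1 rows):
items.city | items.price | books.price | books.city | books.amt
MIA | 2 | 2 | NY | 9
After SELECT (1 rows):
books.city | books.amt | items.price
NY | 9 | 2
After ORDER BY (1 rows):
books.city | books.amt | items.price
NY | 9 | 2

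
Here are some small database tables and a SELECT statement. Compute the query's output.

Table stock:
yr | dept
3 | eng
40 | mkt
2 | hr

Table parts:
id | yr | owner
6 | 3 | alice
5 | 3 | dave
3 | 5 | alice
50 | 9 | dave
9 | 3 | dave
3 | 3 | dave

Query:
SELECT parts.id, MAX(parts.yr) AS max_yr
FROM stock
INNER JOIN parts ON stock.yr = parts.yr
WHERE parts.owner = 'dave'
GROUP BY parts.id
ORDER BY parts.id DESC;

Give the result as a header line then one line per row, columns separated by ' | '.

== RESULT ==
parts.id | max_yr
9 | 3
5 | 3
3 | 3

Derivation:
After JOIN parts (4 rows):
stock.yr | stock.dept | parts.id | parts.yr | parts.owner
3 | eng | 6 | 3 | alice
3 | eng | 5 | 3 | dave
3 | eng | 9 | 3 | dave
3 | eng | 3 | 3 | dave
After WHERE (3 rows):
stock.yr | stock.dept | parts.id | parts.yr | parts.owner
3 | eng | 5 | 3 | dave
3 | eng | 9 | 3 | dave
3 | eng | 3 | 3 | dave
After GROUP BY (3 rows):
parts.id | max_yr
5 | 3
9 | 3
3 | 3
After ORDER BY (3 rows):
parts.id | max_yr
9 | 3
5 | 3
3 | 3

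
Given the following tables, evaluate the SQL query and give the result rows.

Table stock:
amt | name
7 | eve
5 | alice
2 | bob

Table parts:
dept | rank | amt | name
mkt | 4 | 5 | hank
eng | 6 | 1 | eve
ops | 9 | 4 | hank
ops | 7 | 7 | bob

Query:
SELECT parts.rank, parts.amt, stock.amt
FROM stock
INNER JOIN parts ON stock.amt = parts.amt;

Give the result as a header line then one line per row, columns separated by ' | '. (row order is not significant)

== RESULT ==
parts.rank | parts.amt | stock.amt
7 | 7 | 7
4 | 5 | 5

Derivation:
After JOIN parts (2 rows):
stock.amt | stock.name | parts.dept | parts.rank | parts.amt | parts.name
7 | eve | ops | 7 | 7 | bob
5 | alice | mkt | 4 | 5 | hank
After SELECT (2 rows):
parts.rank | parts.amt | stock.amt
7 | 7 | 7
4 | 5 | 5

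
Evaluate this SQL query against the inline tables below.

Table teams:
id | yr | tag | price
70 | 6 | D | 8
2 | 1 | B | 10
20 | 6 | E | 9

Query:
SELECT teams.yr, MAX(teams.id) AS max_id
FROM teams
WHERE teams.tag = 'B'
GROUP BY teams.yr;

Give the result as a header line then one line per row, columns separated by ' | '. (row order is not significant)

After WHERE (1 rows):
teams.id | teams.yr | teams.tag | teams.price
2 | 1 | B | 10
After GROUP BY (1 rows):
teams.yr | max_id
1 | 2

== RESULT ==
teams.yr | max_id
1 | 2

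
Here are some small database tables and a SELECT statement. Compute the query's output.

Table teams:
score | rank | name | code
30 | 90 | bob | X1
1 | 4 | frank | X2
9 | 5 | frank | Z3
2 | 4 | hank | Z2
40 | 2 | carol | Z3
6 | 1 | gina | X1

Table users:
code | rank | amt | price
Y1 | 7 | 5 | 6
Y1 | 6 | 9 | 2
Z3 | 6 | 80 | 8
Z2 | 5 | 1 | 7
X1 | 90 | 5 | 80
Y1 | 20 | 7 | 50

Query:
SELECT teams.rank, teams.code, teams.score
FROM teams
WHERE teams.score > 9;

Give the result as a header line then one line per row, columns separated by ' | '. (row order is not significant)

After WHERE (2 rows):
teams.score | teams.rank | teams.name | teams.code
30 | 90 | bob | X1
40 | 2 | carol | Z3
After SELECT (2 rows):
teams.rank | teams.code | teams.score
90 | X1 | 30
2 | Z3 | 40

== RESULT ==
teams.rank | teams.code | teams.score
90 | X1 | 30
2 | Z3 | 40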